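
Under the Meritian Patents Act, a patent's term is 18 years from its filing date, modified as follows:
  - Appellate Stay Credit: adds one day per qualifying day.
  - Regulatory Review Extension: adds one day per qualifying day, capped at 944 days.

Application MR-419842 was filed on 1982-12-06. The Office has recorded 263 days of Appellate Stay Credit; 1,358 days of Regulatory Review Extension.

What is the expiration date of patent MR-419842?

2004-03-27

Base term: filing date + 18 years → 6 December 2000.
Appellate Stay Credit: +263 days → 26 August 2001.
Regulatory Review Extension: 1358 days claimed exceeds the 944-day cap, so +944 days → 27 March 2004.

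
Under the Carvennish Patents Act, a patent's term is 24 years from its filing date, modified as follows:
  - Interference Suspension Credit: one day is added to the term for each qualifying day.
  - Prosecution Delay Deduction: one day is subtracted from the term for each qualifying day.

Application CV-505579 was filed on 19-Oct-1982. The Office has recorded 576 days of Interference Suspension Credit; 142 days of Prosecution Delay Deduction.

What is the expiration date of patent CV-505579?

Base term: filing date + 24 years → 19 October 2006.
Interference Suspension Credit: +576 days → 17 May 2008.
Prosecution Delay Deduction: −142 days → 27 December 2007.

2007-12-27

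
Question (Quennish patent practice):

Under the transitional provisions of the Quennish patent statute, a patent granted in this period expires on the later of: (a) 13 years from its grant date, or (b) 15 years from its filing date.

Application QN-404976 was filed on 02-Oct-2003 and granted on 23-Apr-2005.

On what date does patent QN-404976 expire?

October 2, 2018

(a) grant + 13 years → 23 April 2018.
(b) filing + 15 years → 2 October 2018.
Later of the two: 2 October 2018.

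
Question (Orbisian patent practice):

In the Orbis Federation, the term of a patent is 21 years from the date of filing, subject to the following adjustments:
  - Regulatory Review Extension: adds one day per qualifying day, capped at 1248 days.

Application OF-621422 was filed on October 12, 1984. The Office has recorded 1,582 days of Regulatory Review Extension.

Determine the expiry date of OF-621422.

March 13, 2009

Base term: filing date + 21 years → 12 October 2005.
Regulatory Review Extension: 1582 days claimed exceeds the 1248-day cap, so +1248 days → 13 March 2009.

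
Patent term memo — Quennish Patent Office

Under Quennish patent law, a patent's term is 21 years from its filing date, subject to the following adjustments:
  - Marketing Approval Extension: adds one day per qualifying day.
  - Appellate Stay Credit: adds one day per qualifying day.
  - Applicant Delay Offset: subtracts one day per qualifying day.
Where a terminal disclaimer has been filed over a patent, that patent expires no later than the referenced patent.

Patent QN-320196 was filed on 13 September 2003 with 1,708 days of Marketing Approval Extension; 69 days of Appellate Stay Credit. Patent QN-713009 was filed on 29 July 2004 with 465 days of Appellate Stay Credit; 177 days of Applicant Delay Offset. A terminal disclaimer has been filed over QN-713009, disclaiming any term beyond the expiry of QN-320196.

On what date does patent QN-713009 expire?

2026-05-13

Natural term of QN-713009:
  Base: filing + 21 years → 29 July 2025.
  Appellate Stay Credit: +465 days → 6 November 2026.
  Applicant Delay Offset: −177 days → 13 May 2026.
Expiry of referenced patent QN-320196:
  Base: filing + 21 years → 13 September 2024.
  Marketing Approval Extension: +1708 days → 18 May 2029.
  Appellate Stay Credit: +69 days → 26 July 2029.
Terminal disclaimer: QN-713009 expires on the earlier of 13 May 2026 and 26 July 2029.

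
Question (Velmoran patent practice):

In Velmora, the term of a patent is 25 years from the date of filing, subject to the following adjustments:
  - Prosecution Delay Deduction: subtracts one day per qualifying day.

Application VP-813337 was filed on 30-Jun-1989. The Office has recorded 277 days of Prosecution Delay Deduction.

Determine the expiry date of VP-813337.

Base term: filing date + 25 years → 30 June 2014.
Prosecution Delay Deduction: −277 days → 26 September 2013.

September 26, 2013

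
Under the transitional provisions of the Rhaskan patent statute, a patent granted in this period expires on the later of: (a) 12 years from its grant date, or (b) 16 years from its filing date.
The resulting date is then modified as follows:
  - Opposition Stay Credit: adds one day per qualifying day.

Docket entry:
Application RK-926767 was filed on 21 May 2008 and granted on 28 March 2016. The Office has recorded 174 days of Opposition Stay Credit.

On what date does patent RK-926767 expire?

September 18, 2028

(a) grant + 12 years → 28 March 2028.
(b) filing + 16 years → 21 May 2024.
Later of the two: 28 March 2028.
Opposition Stay Credit: +174 days → 18 September 2028.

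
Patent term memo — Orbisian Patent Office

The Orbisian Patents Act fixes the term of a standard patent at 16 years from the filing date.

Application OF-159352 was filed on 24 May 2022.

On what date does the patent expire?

Filing date + 16 years → 24 May 2038.

2038-05-24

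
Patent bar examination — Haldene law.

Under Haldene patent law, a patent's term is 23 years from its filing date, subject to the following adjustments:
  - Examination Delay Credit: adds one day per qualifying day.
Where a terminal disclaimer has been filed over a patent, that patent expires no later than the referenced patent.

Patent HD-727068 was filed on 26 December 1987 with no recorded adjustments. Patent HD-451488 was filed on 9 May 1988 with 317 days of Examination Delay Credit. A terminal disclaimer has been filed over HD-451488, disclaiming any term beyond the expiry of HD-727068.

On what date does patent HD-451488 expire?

2010-12-26

Natural term of HD-451488:
  Base: filing + 23 years → 9 May 2011.
  Examination Delay Credit: +317 days → 21 March 2012.
Expiry of referenced patent HD-727068:
  Base: filing + 23 years → 26 December 2010.
Terminal disclaimer: HD-451488 expires on the earlier of 21 March 2012 and 26 December 2010.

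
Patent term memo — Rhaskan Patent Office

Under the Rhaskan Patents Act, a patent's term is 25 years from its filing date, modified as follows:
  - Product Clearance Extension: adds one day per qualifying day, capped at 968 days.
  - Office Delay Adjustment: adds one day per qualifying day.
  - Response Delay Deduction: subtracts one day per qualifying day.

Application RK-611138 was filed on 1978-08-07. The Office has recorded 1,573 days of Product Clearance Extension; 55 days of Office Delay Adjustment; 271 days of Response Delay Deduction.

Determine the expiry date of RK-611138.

Base term: filing date + 25 years → 7 August 2003.
Product Clearance Extension: 1573 days claimed exceeds the 968-day cap, so +968 days → 1 April 2006.
Office Delay Adjustment: +55 days → 26 May 2006.
Response Delay Deduction: −271 days → 28 August 2005.

2005-08-28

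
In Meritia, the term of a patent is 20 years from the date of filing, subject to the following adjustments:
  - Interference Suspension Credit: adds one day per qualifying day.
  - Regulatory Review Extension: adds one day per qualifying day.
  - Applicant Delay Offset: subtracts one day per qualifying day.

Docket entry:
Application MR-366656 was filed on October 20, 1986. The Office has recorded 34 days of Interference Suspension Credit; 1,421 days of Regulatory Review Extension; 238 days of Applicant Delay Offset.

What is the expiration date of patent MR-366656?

Base term: filing date + 20 years → 20 October 2006.
Interference Suspension Credit: +34 days → 23 November 2006.
Regulatory Review Extension: +1421 days → 14 October 2010.
Applicant Delay Offset: −238 days → 18 February 2010.

February 18, 2010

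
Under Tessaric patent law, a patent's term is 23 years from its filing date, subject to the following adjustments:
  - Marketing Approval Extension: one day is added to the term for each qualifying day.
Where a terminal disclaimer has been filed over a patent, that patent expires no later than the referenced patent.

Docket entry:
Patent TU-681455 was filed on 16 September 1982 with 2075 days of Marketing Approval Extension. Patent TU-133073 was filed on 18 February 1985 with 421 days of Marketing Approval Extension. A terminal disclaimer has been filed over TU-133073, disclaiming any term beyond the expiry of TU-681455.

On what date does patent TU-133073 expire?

2009-04-14

Natural term of TU-133073:
  Base: filing + 23 years → 18 February 2008.
  Marketing Approval Extension: +421 days → 14 April 2009.
Expiry of referenced patent TU-681455:
  Base: filing + 23 years → 16 September 2005.
  Marketing Approval Extension: +2075 days → 23 May 2011.
Terminal disclaimer: TU-133073 expires on the earlier of 14 April 2009 and 23 May 2011.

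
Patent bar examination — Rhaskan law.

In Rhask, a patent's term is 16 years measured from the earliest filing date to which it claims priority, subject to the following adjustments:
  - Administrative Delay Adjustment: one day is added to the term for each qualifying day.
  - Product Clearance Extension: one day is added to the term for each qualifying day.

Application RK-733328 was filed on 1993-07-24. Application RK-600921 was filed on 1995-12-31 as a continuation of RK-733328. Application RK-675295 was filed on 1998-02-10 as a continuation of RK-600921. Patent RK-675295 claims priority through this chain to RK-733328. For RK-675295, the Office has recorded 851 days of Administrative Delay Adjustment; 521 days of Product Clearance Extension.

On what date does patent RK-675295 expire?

Earliest priority filing: 24 July 1993.
Base term: 24 July 1993 + 16 years → 24 July 2009.
Administrative Delay Adjustment: +851 days → 22 November 2011.
Product Clearance Extension: +521 days → 26 April 2013.

April 26, 2013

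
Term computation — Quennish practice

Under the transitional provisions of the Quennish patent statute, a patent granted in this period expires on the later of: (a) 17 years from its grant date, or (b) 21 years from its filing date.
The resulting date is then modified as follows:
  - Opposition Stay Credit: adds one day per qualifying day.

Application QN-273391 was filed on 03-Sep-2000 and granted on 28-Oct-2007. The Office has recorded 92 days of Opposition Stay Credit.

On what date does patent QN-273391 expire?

(a) grant + 17 years → 28 October 2024.
(b) filing + 21 years → 3 September 2021.
Later of the two: 28 October 2024.
Opposition Stay Credit: +92 days → 28 January 2025.

January 28, 2025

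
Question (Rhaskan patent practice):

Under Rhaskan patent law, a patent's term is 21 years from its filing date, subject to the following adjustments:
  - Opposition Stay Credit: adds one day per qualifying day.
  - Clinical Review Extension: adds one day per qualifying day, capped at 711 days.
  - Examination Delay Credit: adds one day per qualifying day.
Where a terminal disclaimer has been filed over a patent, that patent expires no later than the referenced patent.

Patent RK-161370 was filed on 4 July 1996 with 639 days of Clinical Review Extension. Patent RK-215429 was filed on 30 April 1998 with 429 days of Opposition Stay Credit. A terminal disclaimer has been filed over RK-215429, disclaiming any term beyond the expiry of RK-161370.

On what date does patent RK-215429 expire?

April 4, 2019

Natural term of RK-215429:
  Base: filing + 21 years → 30 April 2019.
  Opposition Stay Credit: +429 days → 2 July 2020.
Expiry of referenced patent RK-161370:
  Base: filing + 21 years → 4 July 2017.
  Clinical Review Extension: 639 days (within the 711-day cap) → +639 days → 4 April 2019.
Terminal disclaimer: RK-215429 expires on the earlier of 2 July 2020 and 4 April 2019.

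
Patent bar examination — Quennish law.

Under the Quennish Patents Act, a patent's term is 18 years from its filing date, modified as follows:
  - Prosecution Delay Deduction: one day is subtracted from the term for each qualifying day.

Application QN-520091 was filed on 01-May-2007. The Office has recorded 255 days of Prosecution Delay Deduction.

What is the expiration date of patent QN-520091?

2024-08-19

Base term: filing date + 18 years → 1 May 2025.
Prosecution Delay Deduction: −255 days → 19 August 2024.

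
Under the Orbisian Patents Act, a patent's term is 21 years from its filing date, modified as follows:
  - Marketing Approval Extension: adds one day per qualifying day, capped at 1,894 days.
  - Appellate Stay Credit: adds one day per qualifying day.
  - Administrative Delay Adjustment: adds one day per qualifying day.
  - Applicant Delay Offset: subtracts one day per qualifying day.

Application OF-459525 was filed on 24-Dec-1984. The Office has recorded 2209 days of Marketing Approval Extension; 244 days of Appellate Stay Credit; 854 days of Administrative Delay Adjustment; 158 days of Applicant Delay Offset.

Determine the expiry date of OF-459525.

2013-09-27

Base term: filing date + 21 years → 24 December 2005.
Marketing Approval Extension: 2209 days claimed exceeds the 1894-day cap, so +1894 days → 2 March 2011.
Appellate Stay Credit: +244 days → 1 November 2011.
Administrative Delay Adjustment: +854 days → 4 March 2014.
Applicant Delay Offset: −158 days → 27 September 2013.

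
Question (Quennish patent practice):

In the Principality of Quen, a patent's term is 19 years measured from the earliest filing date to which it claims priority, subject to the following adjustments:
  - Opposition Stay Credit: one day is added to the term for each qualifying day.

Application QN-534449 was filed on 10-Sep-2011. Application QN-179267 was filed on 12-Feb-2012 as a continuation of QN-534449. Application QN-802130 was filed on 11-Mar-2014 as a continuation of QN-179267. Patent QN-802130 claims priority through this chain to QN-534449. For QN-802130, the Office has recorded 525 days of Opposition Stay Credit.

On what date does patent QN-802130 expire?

Earliest priority filing: 10 September 2011.
Base term: 10 September 2011 + 19 years → 10 September 2030.
Opposition Stay Credit: +525 days → 17 February 2032.

2032-02-17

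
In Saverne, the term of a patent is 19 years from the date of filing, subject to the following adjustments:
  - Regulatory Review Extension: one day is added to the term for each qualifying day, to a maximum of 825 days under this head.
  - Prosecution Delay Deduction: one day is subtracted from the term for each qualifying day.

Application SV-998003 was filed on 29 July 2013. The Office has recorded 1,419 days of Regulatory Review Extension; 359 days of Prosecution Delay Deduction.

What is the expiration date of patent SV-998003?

Base term: filing date + 19 years → 29 July 2032.
Regulatory Review Extension: 1419 days claimed exceeds the 825-day cap, so +825 days → 1 November 2034.
Prosecution Delay Deduction: −359 days → 7 November 2033.

2033-11-07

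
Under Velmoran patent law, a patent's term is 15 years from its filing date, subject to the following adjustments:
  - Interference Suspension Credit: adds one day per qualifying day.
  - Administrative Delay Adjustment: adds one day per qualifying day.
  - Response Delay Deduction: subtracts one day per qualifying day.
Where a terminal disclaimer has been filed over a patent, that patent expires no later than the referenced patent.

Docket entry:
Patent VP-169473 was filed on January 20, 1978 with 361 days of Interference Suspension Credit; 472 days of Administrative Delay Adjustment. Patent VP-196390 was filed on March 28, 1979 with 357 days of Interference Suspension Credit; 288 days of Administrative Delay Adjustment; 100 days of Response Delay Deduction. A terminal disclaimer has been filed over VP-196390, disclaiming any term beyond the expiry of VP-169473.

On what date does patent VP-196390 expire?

May 3, 1995

Natural term of VP-196390:
  Base: filing + 15 years → 28 March 1994.
  Interference Suspension Credit: +357 days → 20 March 1995.
  Administrative Delay Adjustment: +288 days → 2 January 1996.
  Response Delay Deduction: −100 days → 24 September 1995.
Expiry of referenced patent VP-169473:
  Base: filing + 15 years → 20 January 1993.
  Interference Suspension Credit: +361 days → 16 January 1994.
  Administrative Delay Adjustment: +472 days → 3 May 1995.
Terminal disclaimer: VP-196390 expires on the earlier of 24 September 1995 and 3 May 1995.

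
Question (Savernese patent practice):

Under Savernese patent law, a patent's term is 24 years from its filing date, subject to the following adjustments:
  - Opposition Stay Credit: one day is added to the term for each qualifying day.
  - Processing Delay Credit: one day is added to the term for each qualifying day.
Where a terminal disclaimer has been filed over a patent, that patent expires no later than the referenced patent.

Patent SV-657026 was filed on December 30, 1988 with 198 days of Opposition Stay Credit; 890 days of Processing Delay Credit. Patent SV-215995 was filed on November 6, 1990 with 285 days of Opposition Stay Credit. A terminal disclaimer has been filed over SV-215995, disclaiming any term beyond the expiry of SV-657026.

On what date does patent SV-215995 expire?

Natural term of SV-215995:
  Base: filing + 24 years → 6 November 2014.
  Opposition Stay Credit: +285 days → 18 August 2015.
Expiry of referenced patent SV-657026:
  Base: filing + 24 years → 30 December 2012.
  Opposition Stay Credit: +198 days → 16 July 2013.
  Processing Delay Credit: +890 days → 23 December 2015.
Terminal disclaimer: SV-215995 expires on the earlier of 18 August 2015 and 23 December 2015.

August 18, 2015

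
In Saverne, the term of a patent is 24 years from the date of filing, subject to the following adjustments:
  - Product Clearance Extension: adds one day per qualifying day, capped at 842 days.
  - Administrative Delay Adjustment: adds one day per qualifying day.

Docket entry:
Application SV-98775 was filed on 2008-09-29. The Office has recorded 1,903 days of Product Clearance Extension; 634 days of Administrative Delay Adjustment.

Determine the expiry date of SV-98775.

October 14, 2036

Base term: filing date + 24 years → 29 September 2032.
Product Clearance Extension: 1903 days claimed exceeds the 842-day cap, so +842 days → 19 January 2035.
Administrative Delay Adjustment: +634 days → 14 October 2036.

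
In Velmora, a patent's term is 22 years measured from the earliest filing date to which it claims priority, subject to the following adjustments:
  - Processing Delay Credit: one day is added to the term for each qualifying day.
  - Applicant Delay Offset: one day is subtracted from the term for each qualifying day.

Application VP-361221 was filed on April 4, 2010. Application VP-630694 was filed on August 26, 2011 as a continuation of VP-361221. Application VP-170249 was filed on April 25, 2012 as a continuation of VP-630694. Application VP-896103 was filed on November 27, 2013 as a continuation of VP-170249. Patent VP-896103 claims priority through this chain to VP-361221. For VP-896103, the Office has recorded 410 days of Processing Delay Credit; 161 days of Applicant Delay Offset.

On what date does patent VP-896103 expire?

2032-12-09

Earliest priority filing: 4 April 2010.
Base term: 4 April 2010 + 22 years → 4 April 2032.
Processing Delay Credit: +410 days → 19 May 2033.
Applicant Delay Offset: −161 days → 9 December 2032.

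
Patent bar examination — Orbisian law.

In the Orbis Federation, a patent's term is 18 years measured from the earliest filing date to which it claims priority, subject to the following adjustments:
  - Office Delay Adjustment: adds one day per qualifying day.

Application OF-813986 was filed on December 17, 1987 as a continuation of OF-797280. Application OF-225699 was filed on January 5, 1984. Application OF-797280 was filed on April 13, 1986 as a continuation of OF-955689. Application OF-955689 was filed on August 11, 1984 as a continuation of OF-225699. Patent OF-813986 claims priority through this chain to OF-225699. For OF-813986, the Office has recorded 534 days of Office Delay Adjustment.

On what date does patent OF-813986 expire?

2003-06-23

Earliest priority filing: 5 January 1984.
Base term: 5 January 1984 + 18 years → 5 January 2002.
Office Delay Adjustment: +534 days → 23 June 2003.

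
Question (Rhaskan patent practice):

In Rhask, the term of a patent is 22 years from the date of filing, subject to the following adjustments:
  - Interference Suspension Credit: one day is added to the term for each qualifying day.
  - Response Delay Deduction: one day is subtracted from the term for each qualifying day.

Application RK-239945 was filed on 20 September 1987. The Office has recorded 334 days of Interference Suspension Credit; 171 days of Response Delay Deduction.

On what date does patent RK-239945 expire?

Base term: filing date + 22 years → 20 September 2009.
Interference Suspension Credit: +334 days → 20 August 2010.
Response Delay Deduction: −171 days → 2 March 2010.

March 2, 2010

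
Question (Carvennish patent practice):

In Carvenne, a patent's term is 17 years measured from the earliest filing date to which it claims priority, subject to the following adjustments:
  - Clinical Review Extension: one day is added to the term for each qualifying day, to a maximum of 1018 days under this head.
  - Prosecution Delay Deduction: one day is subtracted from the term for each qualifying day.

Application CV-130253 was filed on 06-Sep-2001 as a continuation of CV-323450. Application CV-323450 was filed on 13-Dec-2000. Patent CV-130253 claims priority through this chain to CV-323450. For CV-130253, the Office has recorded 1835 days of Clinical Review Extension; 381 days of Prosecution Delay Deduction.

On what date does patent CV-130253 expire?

Earliest priority filing: 13 December 2000.
Base term: 13 December 2000 + 17 years → 13 December 2017.
Clinical Review Extension: 1835 days claimed exceeds the 1018-day cap, so +1018 days → 26 September 2020.
Prosecution Delay Deduction: −381 days → 11 September 2019.

September 11, 2019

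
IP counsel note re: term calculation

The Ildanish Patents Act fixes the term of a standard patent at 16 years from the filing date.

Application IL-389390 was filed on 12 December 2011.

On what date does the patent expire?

2027-12-12

Filing date + 16 years → 12 December 2027.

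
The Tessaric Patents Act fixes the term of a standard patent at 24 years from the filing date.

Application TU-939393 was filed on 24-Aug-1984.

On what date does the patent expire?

August 24, 2008

Filing date + 24 years → 24 August 2008.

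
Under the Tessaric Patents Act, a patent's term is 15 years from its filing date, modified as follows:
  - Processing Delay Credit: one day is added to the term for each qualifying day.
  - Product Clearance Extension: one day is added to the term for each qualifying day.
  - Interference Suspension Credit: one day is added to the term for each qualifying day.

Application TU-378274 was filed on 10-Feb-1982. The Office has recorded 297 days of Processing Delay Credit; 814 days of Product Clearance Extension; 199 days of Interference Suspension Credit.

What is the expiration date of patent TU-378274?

September 12, 2000

Base term: filing date + 15 years → 10 February 1997.
Processing Delay Credit: +297 days → 4 December 1997.
Product Clearance Extension: +814 days → 26 February 2000.
Interference Suspension Credit: +199 days → 12 September 2000.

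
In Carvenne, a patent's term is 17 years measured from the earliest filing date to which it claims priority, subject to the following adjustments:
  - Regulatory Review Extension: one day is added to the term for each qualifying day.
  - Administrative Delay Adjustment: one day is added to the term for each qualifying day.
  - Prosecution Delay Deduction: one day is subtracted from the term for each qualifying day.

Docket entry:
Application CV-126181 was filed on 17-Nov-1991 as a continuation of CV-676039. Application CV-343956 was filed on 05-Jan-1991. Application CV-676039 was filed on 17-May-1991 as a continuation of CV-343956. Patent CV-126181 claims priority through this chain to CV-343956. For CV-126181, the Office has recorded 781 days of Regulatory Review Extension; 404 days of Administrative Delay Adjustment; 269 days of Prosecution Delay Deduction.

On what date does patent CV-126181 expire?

Earliest priority filing: 5 January 1991.
Base term: 5 January 1991 + 17 years → 5 January 2008.
Regulatory Review Extension: +781 days → 24 February 2010.
Administrative Delay Adjustment: +404 days → 4 April 2011.
Prosecution Delay Deduction: −269 days → 9 July 2010.

2010-07-09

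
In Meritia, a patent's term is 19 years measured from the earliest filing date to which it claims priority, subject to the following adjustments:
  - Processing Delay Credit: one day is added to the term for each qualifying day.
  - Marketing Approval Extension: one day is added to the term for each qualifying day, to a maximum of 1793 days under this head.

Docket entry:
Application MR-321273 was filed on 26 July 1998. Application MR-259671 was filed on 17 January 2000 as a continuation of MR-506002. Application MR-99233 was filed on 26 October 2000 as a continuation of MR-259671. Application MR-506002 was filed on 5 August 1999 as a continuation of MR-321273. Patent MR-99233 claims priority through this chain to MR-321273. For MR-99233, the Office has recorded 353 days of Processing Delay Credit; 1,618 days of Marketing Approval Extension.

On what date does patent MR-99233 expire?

December 18, 2022

Earliest priority filing: 26 July 1998.
Base term: 26 July 1998 + 19 years → 26 July 2017.
Processing Delay Credit: +353 days → 14 July 2018.
Marketing Approval Extension: 1618 days (within the 1793-day cap) → +1618 days → 18 December 2022.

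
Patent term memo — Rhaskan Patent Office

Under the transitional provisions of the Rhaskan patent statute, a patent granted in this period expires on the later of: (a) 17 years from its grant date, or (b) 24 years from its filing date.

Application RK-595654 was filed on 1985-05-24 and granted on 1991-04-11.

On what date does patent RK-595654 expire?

(a) grant + 17 years → 11 April 2008.
(b) filing + 24 years → 24 May 2009.
Later of the two: 24 May 2009.

2009-05-24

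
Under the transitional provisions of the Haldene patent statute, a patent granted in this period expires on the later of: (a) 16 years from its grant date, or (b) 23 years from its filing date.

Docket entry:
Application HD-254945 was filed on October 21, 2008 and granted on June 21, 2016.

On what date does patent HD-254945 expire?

(a) grant + 16 years → 21 June 2032.
(b) filing + 23 years → 21 October 2031.
Later of the two: 21 June 2032.

2032-06-21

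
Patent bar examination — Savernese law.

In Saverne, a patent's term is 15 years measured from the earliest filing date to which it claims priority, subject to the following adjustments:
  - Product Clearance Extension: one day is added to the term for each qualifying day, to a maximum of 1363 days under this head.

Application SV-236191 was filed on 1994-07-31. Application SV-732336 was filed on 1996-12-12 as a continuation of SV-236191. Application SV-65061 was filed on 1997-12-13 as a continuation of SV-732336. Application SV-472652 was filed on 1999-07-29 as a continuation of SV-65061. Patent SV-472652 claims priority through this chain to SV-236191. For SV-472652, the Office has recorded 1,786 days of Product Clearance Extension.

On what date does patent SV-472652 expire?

Earliest priority filing: 31 July 1994.
Base term: 31 July 1994 + 15 years → 31 July 2009.
Product Clearance Extension: 1786 days claimed exceeds the 1363-day cap, so +1363 days → 24 April 2013.

2013-04-24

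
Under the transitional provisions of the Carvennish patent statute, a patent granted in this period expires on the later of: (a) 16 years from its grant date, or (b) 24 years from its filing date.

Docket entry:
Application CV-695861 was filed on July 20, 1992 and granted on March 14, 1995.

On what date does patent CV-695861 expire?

(a) grant + 16 years → 14 March 2011.
(b) filing + 24 years → 20 July 2016.
Later of the two: 20 July 2016.

2016-07-20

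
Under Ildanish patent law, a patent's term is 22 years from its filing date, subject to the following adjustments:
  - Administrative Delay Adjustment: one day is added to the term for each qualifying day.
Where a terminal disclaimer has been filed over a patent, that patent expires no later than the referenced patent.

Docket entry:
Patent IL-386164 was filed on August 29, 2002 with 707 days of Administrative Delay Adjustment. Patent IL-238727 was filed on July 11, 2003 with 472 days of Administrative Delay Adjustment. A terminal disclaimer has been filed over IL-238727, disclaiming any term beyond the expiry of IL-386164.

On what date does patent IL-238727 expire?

Natural term of IL-238727:
  Base: filing + 22 years → 11 July 2025.
  Administrative Delay Adjustment: +472 days → 26 October 2026.
Expiry of referenced patent IL-386164:
  Base: filing + 22 years → 29 August 2024.
  Administrative Delay Adjustment: +707 days → 6 August 2026.
Terminal disclaimer: IL-238727 expires on the earlier of 26 October 2026 and 6 August 2026.

August 6, 2026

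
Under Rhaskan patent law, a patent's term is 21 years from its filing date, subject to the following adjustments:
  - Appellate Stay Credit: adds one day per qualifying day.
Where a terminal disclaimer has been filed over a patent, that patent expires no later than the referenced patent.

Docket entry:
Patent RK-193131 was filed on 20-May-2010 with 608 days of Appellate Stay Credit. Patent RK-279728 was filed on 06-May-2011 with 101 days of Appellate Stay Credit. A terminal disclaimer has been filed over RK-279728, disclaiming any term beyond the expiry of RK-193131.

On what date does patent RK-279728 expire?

Natural term of RK-279728:
  Base: filing + 21 years → 6 May 2032.
  Appellate Stay Credit: +101 days → 15 August 2032.
Expiry of referenced patent RK-193131:
  Base: filing + 21 years → 20 May 2031.
  Appellate Stay Credit: +608 days → 17 January 2033.
Terminal disclaimer: RK-279728 expires on the earlier of 15 August 2032 and 17 January 2033.

2032-08-15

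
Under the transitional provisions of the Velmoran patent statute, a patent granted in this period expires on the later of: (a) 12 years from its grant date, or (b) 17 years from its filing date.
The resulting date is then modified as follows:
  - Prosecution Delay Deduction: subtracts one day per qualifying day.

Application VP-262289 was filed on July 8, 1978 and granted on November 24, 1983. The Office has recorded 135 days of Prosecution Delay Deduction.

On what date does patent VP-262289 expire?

July 12, 1995

(a) grant + 12 years → 24 November 1995.
(b) filing + 17 years → 8 July 1995.
Later of the two: 24 November 1995.
Prosecution Delay Deduction: −135 days → 12 July 1995.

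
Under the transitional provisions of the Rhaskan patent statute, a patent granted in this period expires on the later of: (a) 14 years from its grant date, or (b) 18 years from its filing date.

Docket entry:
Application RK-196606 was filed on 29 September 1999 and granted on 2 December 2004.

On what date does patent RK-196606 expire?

(a) grant + 14 years → 2 December 2018.
(b) filing + 18 years → 29 September 2017.
Later of the two: 2 December 2018.

2018-12-02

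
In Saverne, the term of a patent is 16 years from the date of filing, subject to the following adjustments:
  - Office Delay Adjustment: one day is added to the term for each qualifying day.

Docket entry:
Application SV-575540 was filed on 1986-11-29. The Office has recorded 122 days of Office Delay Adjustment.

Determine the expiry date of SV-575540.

March 31, 2003

Base term: filing date + 16 years → 29 November 2002.
Office Delay Adjustment: +122 days → 31 March 2003.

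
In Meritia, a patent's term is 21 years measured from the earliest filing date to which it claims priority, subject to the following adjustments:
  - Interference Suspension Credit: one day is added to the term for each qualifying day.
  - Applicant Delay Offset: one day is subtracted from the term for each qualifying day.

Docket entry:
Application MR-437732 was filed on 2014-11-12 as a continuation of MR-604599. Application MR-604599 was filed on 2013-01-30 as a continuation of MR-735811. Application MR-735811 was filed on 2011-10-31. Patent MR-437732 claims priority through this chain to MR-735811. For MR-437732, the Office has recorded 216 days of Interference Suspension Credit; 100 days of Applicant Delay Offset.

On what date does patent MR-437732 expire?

Earliest priority filing: 31 October 2011.
Base term: 31 October 2011 + 21 years → 31 October 2032.
Interference Suspension Credit: +216 days → 4 June 2033.
Applicant Delay Offset: −100 days → 24 February 2033.

2033-02-24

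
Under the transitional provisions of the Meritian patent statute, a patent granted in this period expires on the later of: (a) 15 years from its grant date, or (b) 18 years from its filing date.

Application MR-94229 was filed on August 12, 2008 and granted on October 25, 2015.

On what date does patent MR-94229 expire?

2030-10-25

(a) grant + 15 years → 25 October 2030.
(b) filing + 18 years → 12 August 2026.
Later of the two: 25 October 2030.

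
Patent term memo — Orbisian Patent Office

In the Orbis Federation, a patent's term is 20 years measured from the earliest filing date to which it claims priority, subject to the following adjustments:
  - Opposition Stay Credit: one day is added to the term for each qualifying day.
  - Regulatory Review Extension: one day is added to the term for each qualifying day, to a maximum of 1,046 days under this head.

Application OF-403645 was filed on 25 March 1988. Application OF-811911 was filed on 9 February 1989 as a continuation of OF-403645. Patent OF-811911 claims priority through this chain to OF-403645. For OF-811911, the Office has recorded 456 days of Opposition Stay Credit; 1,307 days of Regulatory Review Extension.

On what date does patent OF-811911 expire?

May 5, 2012

Earliest priority filing: 25 March 1988.
Base term: 25 March 1988 + 20 years → 25 March 2008.
Opposition Stay Credit: +456 days → 24 June 2009.
Regulatory Review Extension: 1307 days claimed exceeds the 1046-day cap, so +1046 days → 5 May 2012.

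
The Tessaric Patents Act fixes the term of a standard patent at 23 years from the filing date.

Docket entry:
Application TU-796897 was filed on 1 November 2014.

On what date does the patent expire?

Filing date + 23 years → 1 November 2037.

November 1, 2037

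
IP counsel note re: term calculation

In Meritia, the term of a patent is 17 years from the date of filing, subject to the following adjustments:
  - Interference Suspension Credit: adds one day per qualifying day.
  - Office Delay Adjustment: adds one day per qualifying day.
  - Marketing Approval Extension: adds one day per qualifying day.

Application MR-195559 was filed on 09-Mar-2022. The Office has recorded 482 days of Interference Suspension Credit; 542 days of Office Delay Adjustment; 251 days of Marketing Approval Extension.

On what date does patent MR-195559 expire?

Base term: filing date + 17 years → 9 March 2039.
Interference Suspension Credit: +482 days → 3 July 2040.
Office Delay Adjustment: +542 days → 27 December 2041.
Marketing Approval Extension: +251 days → 4 September 2042.

2042-09-04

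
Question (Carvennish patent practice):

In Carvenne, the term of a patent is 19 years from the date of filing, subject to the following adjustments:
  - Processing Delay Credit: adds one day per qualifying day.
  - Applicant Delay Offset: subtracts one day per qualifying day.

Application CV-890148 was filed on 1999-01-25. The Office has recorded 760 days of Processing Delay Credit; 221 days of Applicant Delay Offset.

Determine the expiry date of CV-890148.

Base term: filing date + 19 years → 25 January 2018.
Processing Delay Credit: +760 days → 24 February 2020.
Applicant Delay Offset: −221 days → 18 July 2019.

July 18, 2019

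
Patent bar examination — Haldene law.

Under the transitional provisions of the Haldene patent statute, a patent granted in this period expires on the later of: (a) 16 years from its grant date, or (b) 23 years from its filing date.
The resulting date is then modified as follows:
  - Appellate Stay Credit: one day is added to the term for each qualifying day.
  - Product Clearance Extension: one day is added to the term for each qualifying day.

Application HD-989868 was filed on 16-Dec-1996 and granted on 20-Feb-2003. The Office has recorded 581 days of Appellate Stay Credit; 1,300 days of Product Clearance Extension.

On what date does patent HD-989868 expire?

2025-02-08

(a) grant + 16 years → 20 February 2019.
(b) filing + 23 years → 16 December 2019.
Later of the two: 16 December 2019.
Appellate Stay Credit: +581 days → 19 July 2021.
Product Clearance Extension: +1300 days → 8 February 2025.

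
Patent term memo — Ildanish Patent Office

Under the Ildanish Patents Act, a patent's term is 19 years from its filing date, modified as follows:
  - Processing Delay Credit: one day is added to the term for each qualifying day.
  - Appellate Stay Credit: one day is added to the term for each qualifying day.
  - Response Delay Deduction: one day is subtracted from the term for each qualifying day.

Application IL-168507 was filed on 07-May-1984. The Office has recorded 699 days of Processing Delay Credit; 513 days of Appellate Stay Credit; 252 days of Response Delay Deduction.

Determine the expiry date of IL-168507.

December 22, 2005

Base term: filing date + 19 years → 7 May 2003.
Processing Delay Credit: +699 days → 5 April 2005.
Appellate Stay Credit: +513 days → 31 August 2006.
Response Delay Deduction: −252 days → 22 December 2005.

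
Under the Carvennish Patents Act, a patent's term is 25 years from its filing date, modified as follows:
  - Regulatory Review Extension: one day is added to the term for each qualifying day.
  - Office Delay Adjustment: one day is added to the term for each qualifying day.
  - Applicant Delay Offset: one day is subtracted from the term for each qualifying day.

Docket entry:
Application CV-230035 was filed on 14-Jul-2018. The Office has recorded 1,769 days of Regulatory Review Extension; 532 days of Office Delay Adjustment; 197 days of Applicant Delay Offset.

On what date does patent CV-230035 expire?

2049-04-17

Base term: filing date + 25 years → 14 July 2043.
Regulatory Review Extension: +1769 days → 17 May 2048.
Office Delay Adjustment: +532 days → 31 October 2049.
Applicant Delay Offset: −197 days → 17 April 2049.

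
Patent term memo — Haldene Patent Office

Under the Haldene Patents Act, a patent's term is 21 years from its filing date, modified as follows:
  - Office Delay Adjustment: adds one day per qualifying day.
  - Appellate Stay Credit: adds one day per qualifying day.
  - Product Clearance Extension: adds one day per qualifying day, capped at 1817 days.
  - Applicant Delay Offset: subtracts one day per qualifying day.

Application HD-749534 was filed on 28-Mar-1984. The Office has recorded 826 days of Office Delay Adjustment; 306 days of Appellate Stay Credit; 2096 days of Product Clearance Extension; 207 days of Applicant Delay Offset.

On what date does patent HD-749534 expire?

Base term: filing date + 21 years → 28 March 2005.
Office Delay Adjustment: +826 days → 2 July 2007.
Appellate Stay Credit: +306 days → 3 May 2008.
Product Clearance Extension: 2096 days claimed exceeds the 1817-day cap, so +1817 days → 24 April 2013.
Applicant Delay Offset: −207 days → 29 September 2012.

September 29, 2012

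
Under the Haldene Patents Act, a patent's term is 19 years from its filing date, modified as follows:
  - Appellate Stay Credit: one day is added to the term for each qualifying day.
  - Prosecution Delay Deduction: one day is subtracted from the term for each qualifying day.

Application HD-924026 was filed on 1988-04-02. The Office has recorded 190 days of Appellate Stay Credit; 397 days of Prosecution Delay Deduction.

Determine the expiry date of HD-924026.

Base term: filing date + 19 years → 2 April 2007.
Appellate Stay Credit: +190 days → 9 October 2007.
Prosecution Delay Deduction: −397 days → 7 September 2006.

September 7, 2006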